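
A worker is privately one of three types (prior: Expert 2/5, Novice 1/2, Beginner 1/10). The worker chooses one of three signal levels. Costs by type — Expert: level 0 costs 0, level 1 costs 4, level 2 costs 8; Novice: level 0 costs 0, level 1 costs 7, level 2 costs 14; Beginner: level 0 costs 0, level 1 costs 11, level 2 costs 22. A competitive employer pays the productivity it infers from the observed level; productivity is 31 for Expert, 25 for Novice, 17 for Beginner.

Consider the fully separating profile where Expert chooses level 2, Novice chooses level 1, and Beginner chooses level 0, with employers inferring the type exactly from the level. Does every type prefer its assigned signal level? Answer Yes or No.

Yes

Separating wages: level 2 → 31, level 1 → 25, level 0 → 17.
Expert (assigned level 2): level 0: 17 − 0 = 17; level 1: 25 − 4 = 21; level 2: 31 − 8 = 23. Expert stays.
Novice (assigned level 1): level 0: 17 − 0 = 17; level 1: 25 − 7 = 18; level 2: 31 − 14 = 17. Novice stays.
Beginner (assigned level 0): level 0: 17 − 0 = 17; level 1: 25 − 11 = 14; level 2: 31 − 22 = 9. Beginner stays.
Every type prefers its assigned level; separation holds.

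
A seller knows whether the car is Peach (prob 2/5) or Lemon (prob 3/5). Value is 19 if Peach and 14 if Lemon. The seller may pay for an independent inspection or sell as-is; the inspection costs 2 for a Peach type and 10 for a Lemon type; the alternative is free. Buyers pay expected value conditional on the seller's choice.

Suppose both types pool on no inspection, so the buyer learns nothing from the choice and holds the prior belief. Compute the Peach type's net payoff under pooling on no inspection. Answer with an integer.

Pooled price = 2/5·19 + 3/5·14 = 16.
Peach pays no cost for no inspection, so net payoff = 16.

16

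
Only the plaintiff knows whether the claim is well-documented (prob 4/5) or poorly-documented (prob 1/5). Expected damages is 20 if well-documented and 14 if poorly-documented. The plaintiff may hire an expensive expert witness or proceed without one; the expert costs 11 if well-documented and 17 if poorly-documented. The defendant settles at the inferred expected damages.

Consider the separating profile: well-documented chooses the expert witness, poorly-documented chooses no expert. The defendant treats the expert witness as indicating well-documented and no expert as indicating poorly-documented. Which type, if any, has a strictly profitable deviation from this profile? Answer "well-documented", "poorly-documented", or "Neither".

well-documented

The expert witness pays 20; no expert pays 14.
well-documented: assigned the expert witness, nets 20 − 11 = 9; deviating to no expert nets 14.
poorly-documented: assigned no expert, nets 14; deviating to the expert witness nets 20 − 17 = 3.
The well-documented type gains 5 by deviating.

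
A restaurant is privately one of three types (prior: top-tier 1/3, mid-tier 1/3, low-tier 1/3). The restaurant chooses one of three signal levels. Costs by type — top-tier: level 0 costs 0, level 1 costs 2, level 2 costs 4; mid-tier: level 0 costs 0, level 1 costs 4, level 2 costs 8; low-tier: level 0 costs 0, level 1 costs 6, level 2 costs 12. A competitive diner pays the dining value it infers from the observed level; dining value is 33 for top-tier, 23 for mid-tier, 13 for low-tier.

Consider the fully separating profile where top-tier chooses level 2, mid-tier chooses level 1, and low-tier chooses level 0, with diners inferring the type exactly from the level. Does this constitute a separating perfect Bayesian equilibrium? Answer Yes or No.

No

Separating price premiums: level 2 → 33, level 1 → 23, level 0 → 13.
top-tier (assigned level 2): level 0: 13 − 0 = 13; level 1: 23 − 2 = 21; level 2: 33 − 4 = 29. top-tier stays.
mid-tier (assigned level 1): level 0: 13 − 0 = 13; level 1: 23 − 4 = 19; level 2: 33 − 8 = 25. mid-tier prefers level 2.
low-tier (assigned level 0): level 0: 13 − 0 = 13; level 1: 23 − 6 = 17; level 2: 33 − 12 = 21. low-tier prefers level 2.
At least one type deviates; the separating profile fails.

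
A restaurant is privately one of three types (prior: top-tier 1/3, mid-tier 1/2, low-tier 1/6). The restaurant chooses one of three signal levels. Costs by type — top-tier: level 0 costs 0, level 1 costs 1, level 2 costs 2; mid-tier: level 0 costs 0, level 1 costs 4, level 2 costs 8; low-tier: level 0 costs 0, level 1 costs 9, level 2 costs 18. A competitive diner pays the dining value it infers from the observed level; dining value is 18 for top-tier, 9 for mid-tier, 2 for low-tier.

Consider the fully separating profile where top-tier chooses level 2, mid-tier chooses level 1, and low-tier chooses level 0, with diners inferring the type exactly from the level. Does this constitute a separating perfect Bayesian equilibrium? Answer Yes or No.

Separating price premiums: level 2 → 18, level 1 → 9, level 0 → 2.
top-tier (assigned level 2): level 0: 2 − 0 = 2; level 1: 9 − 1 = 8; level 2: 18 − 2 = 16. top-tier stays.
mid-tier (assigned level 1): level 0: 2 − 0 = 2; level 1: 9 − 4 = 5; level 2: 18 − 8 = 10. mid-tier prefers level 2.
low-tier (assigned level 0): level 0: 2 − 0 = 2; level 1: 9 − 9 = 0; level 2: 18 − 18 = 0. low-tier stays.
At least one type deviates; the separating profile fails.

No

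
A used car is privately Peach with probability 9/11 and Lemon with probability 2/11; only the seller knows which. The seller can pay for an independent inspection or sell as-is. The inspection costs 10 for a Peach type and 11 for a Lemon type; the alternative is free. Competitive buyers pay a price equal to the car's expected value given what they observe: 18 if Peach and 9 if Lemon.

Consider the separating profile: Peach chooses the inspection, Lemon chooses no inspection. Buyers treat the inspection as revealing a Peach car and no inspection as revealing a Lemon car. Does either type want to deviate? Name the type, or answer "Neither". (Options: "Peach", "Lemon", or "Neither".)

Peach

The inspection pays 18; no inspection pays 9.
Peach: assigned the inspection, nets 18 − 10 = 8; deviating to no inspection nets 9.
Lemon: assigned no inspection, nets 9; deviating to the inspection nets 18 − 11 = 7.
The Peach type gains 1 by deviating.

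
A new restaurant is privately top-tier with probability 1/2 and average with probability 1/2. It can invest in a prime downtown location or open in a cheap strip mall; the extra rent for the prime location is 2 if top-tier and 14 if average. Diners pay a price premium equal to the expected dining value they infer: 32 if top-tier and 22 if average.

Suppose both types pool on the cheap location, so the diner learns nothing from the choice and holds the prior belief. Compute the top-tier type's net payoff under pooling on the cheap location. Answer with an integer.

Pooled price premium = 1/2·32 + 1/2·22 = 27.
top-tier pays no cost for the cheap location, so net payoff = 27.

27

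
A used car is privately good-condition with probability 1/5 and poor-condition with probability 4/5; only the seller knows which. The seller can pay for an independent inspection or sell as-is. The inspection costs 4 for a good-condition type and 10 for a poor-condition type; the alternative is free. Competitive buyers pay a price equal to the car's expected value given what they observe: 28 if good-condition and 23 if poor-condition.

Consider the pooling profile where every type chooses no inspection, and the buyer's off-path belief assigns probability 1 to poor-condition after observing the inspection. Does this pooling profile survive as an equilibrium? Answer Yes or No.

On path, the buyer holds the prior and pays 1/5·28 + 4/5·23 = 24. Off path (the inspection), believing poor-condition, it pays 23.
good-condition: no inspection nets 24; the inspection nets 23 − 4 = 19. good-condition stays.
poor-condition: no inspection nets 24; the inspection nets 23 − 10 = 13. poor-condition stays.
No type deviates, so pooling is sustained.

Yes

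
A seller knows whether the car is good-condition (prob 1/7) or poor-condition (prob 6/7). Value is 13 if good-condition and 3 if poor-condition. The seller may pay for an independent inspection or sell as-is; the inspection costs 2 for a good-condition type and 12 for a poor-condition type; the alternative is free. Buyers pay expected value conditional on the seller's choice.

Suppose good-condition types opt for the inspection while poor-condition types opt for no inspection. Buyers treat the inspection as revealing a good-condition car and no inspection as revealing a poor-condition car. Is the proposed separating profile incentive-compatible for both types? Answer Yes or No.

Yes

Under these beliefs, the inspection earns price 13 and no inspection earns price 3.
good-condition: the inspection nets 13 − 2 = 11; no inspection nets 3. good-condition prefers the inspection.
poor-condition: the inspection nets 13 − 12 = 1; no inspection nets 3. poor-condition prefers no inspection.
Neither type deviates, so the separating profile is an equilibrium.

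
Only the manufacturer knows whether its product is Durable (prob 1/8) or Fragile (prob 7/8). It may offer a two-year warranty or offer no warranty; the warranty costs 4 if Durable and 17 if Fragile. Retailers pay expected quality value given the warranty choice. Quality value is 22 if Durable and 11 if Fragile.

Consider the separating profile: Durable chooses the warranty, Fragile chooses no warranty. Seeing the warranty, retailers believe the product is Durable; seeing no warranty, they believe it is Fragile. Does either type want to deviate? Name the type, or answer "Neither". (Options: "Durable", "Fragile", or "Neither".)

The warranty pays 22; no warranty pays 11.
Durable: assigned the warranty, nets 22 − 4 = 18; deviating to no warranty nets 11.
Fragile: assigned no warranty, nets 11; deviating to the warranty nets 22 − 17 = 5.
Both types strictly prefer their assigned action; no profitable deviation.

Neither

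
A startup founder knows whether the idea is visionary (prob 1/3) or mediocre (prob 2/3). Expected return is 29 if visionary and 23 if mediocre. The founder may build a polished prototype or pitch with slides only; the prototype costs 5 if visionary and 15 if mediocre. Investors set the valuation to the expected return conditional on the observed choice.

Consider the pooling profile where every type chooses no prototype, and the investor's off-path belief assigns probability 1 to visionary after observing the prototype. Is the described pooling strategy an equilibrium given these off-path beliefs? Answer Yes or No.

Yes

On path, the investor holds the prior and pays 1/3·29 + 2/3·23 = 25. Off path (the prototype), believing visionary, it pays 29.
visionary: no prototype nets 25; the prototype nets 29 − 5 = 24. visionary stays.
mediocre: no prototype nets 25; the prototype nets 29 − 15 = 14. mediocre stays.
No type deviates, so pooling is sustained.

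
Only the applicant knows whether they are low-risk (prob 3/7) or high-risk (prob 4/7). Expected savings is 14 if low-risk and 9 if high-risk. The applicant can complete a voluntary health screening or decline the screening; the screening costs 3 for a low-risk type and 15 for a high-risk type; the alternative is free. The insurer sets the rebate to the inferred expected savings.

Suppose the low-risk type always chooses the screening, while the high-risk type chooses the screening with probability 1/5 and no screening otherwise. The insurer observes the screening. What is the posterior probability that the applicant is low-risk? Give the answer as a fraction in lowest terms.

15/19

P(the screening) = (3/7)·1 + (4/7)·(1/5) = 19/35.
By Bayes' rule, P(low-risk | the screening) = (3/7) / (19/35) = 15/19.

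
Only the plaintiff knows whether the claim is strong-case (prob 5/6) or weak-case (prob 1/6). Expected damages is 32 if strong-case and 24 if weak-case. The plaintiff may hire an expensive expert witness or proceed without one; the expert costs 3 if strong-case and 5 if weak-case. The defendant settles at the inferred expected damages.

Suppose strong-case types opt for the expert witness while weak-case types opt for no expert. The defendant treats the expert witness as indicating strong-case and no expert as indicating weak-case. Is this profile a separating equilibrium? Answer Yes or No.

No

Under these beliefs, the expert witness earns settlement 32 and no expert earns settlement 24.
strong-case: the expert witness nets 32 − 3 = 29; no expert nets 24. strong-case prefers the expert witness.
weak-case: the expert witness nets 32 − 5 = 27; no expert nets 24. weak-case would deviate to the expert witness.
weak-case has a profitable deviation, so the profile is not an equilibrium.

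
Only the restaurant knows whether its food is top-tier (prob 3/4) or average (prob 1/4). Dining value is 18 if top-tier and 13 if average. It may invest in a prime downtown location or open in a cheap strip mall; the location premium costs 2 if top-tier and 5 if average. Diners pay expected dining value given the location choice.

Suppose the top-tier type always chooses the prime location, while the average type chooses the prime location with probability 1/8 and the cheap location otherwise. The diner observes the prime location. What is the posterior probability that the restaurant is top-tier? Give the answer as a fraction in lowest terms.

P(the prime location) = (3/4)·1 + (1/4)·(1/8) = 25/32.
By Bayes' rule, P(top-tier | the prime location) = (3/4) / (25/32) = 24/25.

24/25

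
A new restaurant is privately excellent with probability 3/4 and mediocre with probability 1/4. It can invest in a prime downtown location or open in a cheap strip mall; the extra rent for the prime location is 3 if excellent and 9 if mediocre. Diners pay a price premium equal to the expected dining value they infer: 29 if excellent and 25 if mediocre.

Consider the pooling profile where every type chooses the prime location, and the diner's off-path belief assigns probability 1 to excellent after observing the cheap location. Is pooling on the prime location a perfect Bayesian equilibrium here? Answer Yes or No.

On path, the diner holds the prior and pays 3/4·29 + 1/4·25 = 28. Off path (the cheap location), believing excellent, it pays 29.
excellent: the prime location nets 28 − 3 = 25; the cheap location nets 29. excellent would deviate.
mediocre: the prime location nets 28 − 9 = 19; the cheap location nets 29. mediocre would deviate.
A type deviates, so pooling fails.

No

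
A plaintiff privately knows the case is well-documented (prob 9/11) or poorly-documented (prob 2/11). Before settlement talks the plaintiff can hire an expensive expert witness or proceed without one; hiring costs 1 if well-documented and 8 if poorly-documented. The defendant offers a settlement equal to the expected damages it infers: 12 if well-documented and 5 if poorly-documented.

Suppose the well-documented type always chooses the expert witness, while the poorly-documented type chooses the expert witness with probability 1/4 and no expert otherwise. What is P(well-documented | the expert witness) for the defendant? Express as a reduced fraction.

P(the expert witness) = (9/11)·1 + (2/11)·(1/4) = 19/22.
By Bayes' rule, P(well-documented | the expert witness) = (9/11) / (19/22) = 18/19.

18/19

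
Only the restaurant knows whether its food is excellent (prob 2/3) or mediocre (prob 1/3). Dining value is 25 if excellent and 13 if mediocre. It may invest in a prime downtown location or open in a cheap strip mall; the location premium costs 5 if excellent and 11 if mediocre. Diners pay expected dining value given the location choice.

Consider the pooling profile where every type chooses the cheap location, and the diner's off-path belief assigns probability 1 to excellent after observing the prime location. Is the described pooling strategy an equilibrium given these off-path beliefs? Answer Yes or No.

Yes

On path, the diner holds the prior and pays 2/3·25 + 1/3·13 = 21. Off path (the prime location), believing excellent, it pays 25.
excellent: the cheap location nets 21; the prime location nets 25 − 5 = 20. excellent stays.
mediocre: the cheap location nets 21; the prime location nets 25 − 11 = 14. mediocre stays.
No type deviates, so pooling is sustained.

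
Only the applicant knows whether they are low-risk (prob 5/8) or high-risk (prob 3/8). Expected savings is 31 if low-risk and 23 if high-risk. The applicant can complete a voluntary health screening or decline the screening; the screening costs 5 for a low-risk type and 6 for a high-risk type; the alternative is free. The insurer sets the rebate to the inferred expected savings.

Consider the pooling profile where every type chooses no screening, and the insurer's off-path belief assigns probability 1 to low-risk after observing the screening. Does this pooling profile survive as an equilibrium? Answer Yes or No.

On path, the insurer holds the prior and pays 5/8·31 + 3/8·23 = 28. Off path (the screening), believing low-risk, it pays 31.
low-risk: no screening nets 28; the screening nets 31 − 5 = 26. low-risk stays.
high-risk: no screening nets 28; the screening nets 31 − 6 = 25. high-risk stays.
No type deviates, so pooling is sustained.

Yes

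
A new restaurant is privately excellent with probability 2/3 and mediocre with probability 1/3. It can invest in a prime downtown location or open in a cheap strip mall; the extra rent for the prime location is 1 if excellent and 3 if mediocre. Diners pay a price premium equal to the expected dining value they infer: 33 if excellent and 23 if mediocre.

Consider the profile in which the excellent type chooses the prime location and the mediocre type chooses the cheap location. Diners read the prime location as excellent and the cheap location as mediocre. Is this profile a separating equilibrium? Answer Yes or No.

No

Under these beliefs, the prime location earns price premium 33 and the cheap location earns price premium 23.
excellent: the prime location nets 33 − 1 = 32; the cheap location nets 23. excellent prefers the prime location.
mediocre: the prime location nets 33 − 3 = 30; the cheap location nets 23. mediocre would deviate to the prime location.
mediocre has a profitable deviation, so the profile is not an equilibrium.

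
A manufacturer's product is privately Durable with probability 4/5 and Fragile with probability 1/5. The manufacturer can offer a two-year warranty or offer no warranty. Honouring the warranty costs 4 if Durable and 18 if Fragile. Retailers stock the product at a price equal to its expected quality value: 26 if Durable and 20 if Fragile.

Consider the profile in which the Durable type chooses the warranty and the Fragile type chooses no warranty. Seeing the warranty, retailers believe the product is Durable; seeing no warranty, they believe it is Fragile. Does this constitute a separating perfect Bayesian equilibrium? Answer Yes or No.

Yes

Under these beliefs, the warranty earns price 26 and no warranty earns price 20.
Durable: the warranty nets 26 − 4 = 22; no warranty nets 20. Durable prefers the warranty.
Fragile: the warranty nets 26 − 18 = 8; no warranty nets 20. Fragile prefers no warranty.
Neither type deviates, so the separating profile is an equilibrium.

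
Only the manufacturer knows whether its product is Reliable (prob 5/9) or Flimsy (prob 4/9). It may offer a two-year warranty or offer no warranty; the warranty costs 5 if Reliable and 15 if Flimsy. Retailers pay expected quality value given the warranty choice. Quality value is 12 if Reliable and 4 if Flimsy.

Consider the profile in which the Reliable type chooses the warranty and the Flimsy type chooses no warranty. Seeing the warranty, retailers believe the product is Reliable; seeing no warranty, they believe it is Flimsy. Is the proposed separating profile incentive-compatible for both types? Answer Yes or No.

Under these beliefs, the warranty earns price 12 and no warranty earns price 4.
Reliable: the warranty nets 12 − 5 = 7; no warranty nets 4. Reliable prefers the warranty.
Flimsy: the warranty nets 12 − 15 = -3; no warranty nets 4. Flimsy prefers no warranty.
Neither type deviates, so the separating profile is an equilibrium.

Yes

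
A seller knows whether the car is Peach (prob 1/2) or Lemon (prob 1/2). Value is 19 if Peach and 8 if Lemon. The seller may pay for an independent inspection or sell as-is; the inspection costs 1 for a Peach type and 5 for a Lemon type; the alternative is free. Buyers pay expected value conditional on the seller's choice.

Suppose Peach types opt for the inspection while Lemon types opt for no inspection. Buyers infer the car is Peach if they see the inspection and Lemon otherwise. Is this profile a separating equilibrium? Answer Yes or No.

No

Under these beliefs, the inspection earns price 19 and no inspection earns price 8.
Peach: the inspection nets 19 − 1 = 18; no inspection nets 8. Peach prefers the inspection.
Lemon: the inspection nets 19 − 5 = 14; no inspection nets 8. Lemon would deviate to the inspection.
Lemon has a profitable deviation, so the profile is not an equilibrium.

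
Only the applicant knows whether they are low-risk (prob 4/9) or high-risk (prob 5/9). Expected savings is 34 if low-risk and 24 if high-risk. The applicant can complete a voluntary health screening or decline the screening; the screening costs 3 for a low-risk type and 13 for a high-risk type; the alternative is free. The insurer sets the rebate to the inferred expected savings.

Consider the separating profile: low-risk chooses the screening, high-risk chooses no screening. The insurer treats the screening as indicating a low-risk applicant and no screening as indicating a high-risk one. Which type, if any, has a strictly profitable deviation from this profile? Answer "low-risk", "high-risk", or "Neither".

The screening pays 34; no screening pays 24.
low-risk: assigned the screening, nets 34 − 3 = 31; deviating to no screening nets 24.
high-risk: assigned no screening, nets 24; deviating to the screening nets 34 − 13 = 21.
Both types strictly prefer their assigned action; no profitable deviation.

Neither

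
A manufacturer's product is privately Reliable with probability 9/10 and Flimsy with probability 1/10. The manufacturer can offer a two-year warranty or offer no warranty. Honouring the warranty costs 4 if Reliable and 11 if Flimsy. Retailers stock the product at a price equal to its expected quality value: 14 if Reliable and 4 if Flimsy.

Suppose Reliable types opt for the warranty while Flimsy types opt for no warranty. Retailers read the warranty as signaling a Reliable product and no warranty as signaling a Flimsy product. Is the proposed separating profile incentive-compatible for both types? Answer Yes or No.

Under these beliefs, the warranty earns price 14 and no warranty earns price 4.
Reliable: the warranty nets 14 − 4 = 10; no warranty nets 4. Reliable prefers the warranty.
Flimsy: the warranty nets 14 − 11 = 3; no warranty nets 4. Flimsy prefers no warranty.
Neither type deviates, so the separating profile is an equilibrium.

Yes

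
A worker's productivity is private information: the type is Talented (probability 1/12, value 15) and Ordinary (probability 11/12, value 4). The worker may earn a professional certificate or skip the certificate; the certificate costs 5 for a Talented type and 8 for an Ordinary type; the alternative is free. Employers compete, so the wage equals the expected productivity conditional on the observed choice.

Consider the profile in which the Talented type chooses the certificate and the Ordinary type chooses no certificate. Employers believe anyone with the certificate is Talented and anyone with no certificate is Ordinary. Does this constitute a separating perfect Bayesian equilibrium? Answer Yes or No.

Under these beliefs, the certificate earns wage 15 and no certificate earns wage 4.
Talented: the certificate nets 15 − 5 = 10; no certificate nets 4. Talented prefers the certificate.
Ordinary: the certificate nets 15 − 8 = 7; no certificate nets 4. Ordinary would deviate to the certificate.
Ordinary has a profitable deviation, so the profile is not an equilibrium.

No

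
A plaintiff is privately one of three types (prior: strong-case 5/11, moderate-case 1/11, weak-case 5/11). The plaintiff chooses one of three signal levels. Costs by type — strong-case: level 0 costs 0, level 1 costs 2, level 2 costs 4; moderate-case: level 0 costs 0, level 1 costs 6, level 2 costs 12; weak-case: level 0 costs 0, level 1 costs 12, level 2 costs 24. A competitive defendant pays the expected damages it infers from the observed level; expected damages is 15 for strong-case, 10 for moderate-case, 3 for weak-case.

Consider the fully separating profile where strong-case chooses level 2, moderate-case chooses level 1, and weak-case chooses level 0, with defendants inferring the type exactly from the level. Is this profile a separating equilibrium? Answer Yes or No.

Separating settlements: level 2 → 15, level 1 → 10, level 0 → 3.
strong-case (assigned level 2): level 0: 3 − 0 = 3; level 1: 10 − 2 = 8; level 2: 15 − 4 = 11. strong-case stays.
moderate-case (assigned level 1): level 0: 3 − 0 = 3; level 1: 10 − 6 = 4; level 2: 15 − 12 = 3. moderate-case stays.
weak-case (assigned level 0): level 0: 3 − 0 = 3; level 1: 10 − 12 = -2; level 2: 15 − 24 = -9. weak-case stays.
Every type prefers its assigned level; separation holds.

Yes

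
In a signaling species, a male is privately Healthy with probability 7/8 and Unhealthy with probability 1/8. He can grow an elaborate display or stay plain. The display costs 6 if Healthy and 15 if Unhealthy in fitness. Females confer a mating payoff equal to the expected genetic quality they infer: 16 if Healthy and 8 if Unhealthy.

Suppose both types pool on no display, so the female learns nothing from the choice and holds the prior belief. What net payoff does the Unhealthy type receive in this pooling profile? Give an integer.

15

Pooled mating payoff = 7/8·16 + 1/8·8 = 15.
Unhealthy pays no cost for no display, so net payoff = 15.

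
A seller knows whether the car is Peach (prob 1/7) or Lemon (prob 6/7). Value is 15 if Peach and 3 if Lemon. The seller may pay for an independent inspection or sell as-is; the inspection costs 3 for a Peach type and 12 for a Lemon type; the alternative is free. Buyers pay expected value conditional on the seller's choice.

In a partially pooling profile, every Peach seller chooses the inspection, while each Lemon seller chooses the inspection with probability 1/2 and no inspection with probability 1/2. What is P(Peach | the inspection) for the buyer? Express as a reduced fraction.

P(the inspection) = (1/7)·1 + (6/7)·(1/2) = 4/7.
By Bayes' rule, P(Peach | the inspection) = (1/7) / (4/7) = 1/4.

1/4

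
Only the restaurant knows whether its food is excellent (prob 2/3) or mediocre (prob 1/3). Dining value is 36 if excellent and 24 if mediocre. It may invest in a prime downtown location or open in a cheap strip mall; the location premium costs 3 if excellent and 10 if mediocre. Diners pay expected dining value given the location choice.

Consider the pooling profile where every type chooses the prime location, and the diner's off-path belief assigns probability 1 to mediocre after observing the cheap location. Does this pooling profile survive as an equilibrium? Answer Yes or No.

No

On path, the diner holds the prior and pays 2/3·36 + 1/3·24 = 32. Off path (the cheap location), believing mediocre, it pays 24.
excellent: the prime location nets 32 − 3 = 29; the cheap location nets 24. excellent stays.
mediocre: the prime location nets 32 − 10 = 22; the cheap location nets 24. mediocre would deviate.
A type deviates, so pooling fails.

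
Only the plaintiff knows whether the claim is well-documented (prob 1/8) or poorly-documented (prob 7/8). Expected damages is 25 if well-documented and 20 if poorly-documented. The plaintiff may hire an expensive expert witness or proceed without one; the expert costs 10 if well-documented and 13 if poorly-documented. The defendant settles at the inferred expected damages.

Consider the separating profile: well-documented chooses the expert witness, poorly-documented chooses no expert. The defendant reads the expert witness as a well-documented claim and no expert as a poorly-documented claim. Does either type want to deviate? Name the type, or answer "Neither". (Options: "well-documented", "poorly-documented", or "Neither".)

The expert witness pays 25; no expert pays 20.
well-documented: assigned the expert witness, nets 25 − 10 = 15; deviating to no expert nets 20.
poorly-documented: assigned no expert, nets 20; deviating to the expert witness nets 25 − 13 = 12.
The well-documented type gains 5 by deviating.

well-documented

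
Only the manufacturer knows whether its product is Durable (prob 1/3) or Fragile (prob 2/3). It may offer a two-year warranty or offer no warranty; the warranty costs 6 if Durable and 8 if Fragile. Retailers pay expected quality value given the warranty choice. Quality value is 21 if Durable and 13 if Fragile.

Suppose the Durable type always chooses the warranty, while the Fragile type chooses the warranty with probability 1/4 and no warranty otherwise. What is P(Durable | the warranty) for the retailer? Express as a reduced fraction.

P(the warranty) = (1/3)·1 + (2/3)·(1/4) = 1/2.
By Bayes' rule, P(Durable | the warranty) = (1/3) / (1/2) = 2/3.

2/3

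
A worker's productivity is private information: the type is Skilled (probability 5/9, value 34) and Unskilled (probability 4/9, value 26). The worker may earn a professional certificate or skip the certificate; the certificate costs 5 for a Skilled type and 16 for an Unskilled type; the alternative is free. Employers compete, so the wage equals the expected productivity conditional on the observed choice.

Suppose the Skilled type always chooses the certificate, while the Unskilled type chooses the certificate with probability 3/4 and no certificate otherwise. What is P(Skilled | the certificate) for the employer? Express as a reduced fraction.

P(the certificate) = (5/9)·1 + (4/9)·(3/4) = 8/9.
By Bayes' rule, P(Skilled | the certificate) = (5/9) / (8/9) = 5/8.

5/8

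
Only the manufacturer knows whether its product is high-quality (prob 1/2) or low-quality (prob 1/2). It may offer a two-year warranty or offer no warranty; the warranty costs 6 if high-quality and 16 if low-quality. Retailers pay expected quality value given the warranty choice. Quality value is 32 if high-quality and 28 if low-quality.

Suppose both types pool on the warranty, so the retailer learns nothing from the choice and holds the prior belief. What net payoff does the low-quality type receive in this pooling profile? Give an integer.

Pooled price = 1/2·32 + 1/2·28 = 30.
low-quality pays cost 16 for the warranty, so net payoff = 30 − 16 = 14.

14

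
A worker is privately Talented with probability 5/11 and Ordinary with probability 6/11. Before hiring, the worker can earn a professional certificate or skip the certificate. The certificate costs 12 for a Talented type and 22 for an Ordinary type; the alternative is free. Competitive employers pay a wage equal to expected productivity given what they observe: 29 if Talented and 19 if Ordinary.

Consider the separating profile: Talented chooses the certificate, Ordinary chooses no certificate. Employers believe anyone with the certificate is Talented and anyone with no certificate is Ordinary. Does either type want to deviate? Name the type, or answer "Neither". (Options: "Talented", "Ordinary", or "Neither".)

The certificate pays 29; no certificate pays 19.
Talented: assigned the certificate, nets 29 − 12 = 17; deviating to no certificate nets 19.
Ordinary: assigned no certificate, nets 19; deviating to the certificate nets 29 − 22 = 7.
The Talented type gains 2 by deviating.

Talented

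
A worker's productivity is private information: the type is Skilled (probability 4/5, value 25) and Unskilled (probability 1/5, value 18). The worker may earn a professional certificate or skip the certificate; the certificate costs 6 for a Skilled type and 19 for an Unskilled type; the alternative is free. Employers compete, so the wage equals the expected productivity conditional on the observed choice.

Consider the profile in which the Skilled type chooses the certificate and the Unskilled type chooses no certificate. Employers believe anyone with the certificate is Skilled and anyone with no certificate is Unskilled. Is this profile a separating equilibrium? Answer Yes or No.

Yes

Under these beliefs, the certificate earns wage 25 and no certificate earns wage 18.
Skilled: the certificate nets 25 − 6 = 19; no certificate nets 18. Skilled prefers the certificate.
Unskilled: the certificate nets 25 − 19 = 6; no certificate nets 18. Unskilled prefers no certificate.
Neither type deviates, so the separating profile is an equilibrium.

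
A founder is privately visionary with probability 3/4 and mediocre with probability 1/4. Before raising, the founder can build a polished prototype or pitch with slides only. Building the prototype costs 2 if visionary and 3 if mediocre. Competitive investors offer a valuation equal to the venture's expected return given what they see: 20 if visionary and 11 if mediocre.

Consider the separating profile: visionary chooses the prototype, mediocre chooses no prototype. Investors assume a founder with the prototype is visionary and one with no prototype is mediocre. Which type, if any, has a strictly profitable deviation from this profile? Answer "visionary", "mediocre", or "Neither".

mediocre

The prototype pays 20; no prototype pays 11.
visionary: assigned the prototype, nets 20 − 2 = 18; deviating to no prototype nets 11.
mediocre: assigned no prototype, nets 11; deviating to the prototype nets 20 − 3 = 17.
The mediocre type gains 6 by deviating.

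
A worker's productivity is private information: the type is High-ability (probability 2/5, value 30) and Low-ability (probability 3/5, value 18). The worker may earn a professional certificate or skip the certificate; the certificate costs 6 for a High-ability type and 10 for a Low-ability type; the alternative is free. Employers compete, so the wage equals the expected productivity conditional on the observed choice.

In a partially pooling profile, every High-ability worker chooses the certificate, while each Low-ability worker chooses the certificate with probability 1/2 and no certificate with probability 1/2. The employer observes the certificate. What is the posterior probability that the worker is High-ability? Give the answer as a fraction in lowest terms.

P(the certificate) = (2/5)·1 + (3/5)·(1/2) = 7/10.
By Bayes' rule, P(High-ability | the certificate) = (2/5) / (7/10) = 4/7.

4/7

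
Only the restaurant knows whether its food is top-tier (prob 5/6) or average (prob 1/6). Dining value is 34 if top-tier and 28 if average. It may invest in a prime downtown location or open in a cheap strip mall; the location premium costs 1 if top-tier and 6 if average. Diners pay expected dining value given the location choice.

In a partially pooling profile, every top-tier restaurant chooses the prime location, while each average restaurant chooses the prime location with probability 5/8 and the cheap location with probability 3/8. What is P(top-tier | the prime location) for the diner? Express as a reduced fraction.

P(the prime location) = (5/6)·1 + (1/6)·(5/8) = 15/16.
By Bayes' rule, P(top-tier | the prime location) = (5/6) / (15/16) = 8/9.

8/9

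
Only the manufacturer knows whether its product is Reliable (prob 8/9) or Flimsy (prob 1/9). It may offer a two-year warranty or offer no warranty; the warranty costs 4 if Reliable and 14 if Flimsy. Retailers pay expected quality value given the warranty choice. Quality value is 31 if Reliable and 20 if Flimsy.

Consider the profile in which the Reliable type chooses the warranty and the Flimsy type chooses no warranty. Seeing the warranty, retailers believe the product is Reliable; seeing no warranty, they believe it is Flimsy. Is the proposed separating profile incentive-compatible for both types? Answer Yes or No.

Under these beliefs, the warranty earns price 31 and no warranty earns price 20.
Reliable: the warranty nets 31 − 4 = 27; no warranty nets 20. Reliable prefers the warranty.
Flimsy: the warranty nets 31 − 14 = 17; no warranty nets 20. Flimsy prefers no warranty.
Neither type deviates, so the separating profile is an equilibrium.

Yes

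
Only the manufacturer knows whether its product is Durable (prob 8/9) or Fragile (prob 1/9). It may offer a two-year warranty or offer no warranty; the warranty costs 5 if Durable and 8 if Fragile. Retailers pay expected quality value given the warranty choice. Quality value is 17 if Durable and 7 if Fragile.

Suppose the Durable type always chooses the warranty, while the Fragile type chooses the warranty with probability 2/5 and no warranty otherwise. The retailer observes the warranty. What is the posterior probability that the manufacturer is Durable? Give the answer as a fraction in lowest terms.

P(the warranty) = (8/9)·1 + (1/9)·(2/5) = 14/15.
By Bayes' rule, P(Durable | the warranty) = (8/9) / (14/15) = 20/21.

20/21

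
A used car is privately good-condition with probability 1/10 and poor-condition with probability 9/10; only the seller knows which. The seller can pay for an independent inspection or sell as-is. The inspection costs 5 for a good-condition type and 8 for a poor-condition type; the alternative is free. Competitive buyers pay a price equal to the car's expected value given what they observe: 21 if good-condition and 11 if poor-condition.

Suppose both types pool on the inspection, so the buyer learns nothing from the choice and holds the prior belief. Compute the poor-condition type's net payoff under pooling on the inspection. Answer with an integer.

4

Pooled price = 1/10·21 + 9/10·11 = 12.
poor-condition pays cost 8 for the inspection, so net payoff = 12 − 8 = 4.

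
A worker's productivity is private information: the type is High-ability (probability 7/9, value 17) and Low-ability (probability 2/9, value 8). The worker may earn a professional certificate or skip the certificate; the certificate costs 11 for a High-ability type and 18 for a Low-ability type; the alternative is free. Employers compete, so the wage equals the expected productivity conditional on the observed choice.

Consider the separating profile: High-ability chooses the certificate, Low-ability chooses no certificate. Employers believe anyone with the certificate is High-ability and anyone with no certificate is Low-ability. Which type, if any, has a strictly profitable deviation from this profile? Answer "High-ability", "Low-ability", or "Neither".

High-ability

The certificate pays 17; no certificate pays 8.
High-ability: assigned the certificate, nets 17 − 11 = 6; deviating to no certificate nets 8.
Low-ability: assigned no certificate, nets 8; deviating to the certificate nets 17 − 18 = -1.
The High-ability type gains 2 by deviating.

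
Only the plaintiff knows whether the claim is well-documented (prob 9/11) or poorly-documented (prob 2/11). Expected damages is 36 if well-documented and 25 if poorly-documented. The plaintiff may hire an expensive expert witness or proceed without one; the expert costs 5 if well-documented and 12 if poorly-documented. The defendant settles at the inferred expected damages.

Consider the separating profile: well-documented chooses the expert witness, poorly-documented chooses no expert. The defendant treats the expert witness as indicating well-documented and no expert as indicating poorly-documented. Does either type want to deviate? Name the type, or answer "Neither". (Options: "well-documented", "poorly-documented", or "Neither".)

Neither

The expert witness pays 36; no expert pays 25.
well-documented: assigned the expert witness, nets 36 − 5 = 31; deviating to no expert nets 25.
poorly-documented: assigned no expert, nets 25; deviating to the expert witness nets 36 − 12 = 24.
Both types strictly prefer their assigned action; no profitable deviation.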